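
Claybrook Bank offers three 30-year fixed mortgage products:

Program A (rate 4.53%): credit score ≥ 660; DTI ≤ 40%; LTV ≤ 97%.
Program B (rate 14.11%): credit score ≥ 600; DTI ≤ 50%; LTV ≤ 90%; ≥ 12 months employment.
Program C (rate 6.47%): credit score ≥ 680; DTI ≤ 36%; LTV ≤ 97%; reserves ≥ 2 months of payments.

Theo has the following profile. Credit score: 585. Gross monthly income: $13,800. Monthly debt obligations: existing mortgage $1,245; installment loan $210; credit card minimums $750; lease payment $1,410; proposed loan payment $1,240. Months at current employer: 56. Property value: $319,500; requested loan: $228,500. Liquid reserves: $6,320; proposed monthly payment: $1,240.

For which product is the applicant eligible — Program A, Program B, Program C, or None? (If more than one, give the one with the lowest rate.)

None

Total debts = (1,245 + 210 + 750 + 1,410 + 1,240) = 4,855; DTI = 4,855/13,800 = 35.2%.
LTV = 228,500/319,500 = 71.5%.
Reserves = 6,320/1,240 = 5.1 months.
Program A: score 585 < 660; DTI 35.2% ≤ 40%; LTV 71.5% ≤ 97% → does not qualify.
Program B: score 585 < 600; DTI 35.2% ≤ 50%; LTV 71.5% ≤ 90%; employment 56 ≥ 12 mo → does not qualify.
Program C: score 585 < 680; DTI 35.2% ≤ 36%; LTV 71.5% ≤ 97%; reserves 5.1 ≥ 2 mo → does not qualify.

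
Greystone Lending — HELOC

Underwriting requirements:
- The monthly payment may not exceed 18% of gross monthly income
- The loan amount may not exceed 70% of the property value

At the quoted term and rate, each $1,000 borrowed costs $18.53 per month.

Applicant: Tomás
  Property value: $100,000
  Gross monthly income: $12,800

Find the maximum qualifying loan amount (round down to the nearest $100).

$70,000

Payment cap: 18% × $12,800 = $2,304/month.
At $18.53 per $1,000, that supports 2,304/18.53 × 1,000 ≈ $124,338 → $124,300.
LTV cap: 70% × $100,000 = $70,000 → $70,000.
Binding constraint: loan-to-value.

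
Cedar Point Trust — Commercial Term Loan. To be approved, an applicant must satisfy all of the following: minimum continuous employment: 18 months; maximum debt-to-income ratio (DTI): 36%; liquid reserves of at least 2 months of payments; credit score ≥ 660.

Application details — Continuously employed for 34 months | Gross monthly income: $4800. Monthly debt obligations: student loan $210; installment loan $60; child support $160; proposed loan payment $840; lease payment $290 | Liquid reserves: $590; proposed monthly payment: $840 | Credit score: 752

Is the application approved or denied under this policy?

Denied

Employment 34 ≥ 18 months
Total monthly debts = (210 + 60 + 160 + 840 + 290) = 1,560. DTI = 1,560/4,800 = 32.5% ≤ 36%
Reserves: 590 ÷ 840 = 0.7 months (below 2-month minimum)
Credit score 752 ≥ 660 (meets)
Fails on reserves.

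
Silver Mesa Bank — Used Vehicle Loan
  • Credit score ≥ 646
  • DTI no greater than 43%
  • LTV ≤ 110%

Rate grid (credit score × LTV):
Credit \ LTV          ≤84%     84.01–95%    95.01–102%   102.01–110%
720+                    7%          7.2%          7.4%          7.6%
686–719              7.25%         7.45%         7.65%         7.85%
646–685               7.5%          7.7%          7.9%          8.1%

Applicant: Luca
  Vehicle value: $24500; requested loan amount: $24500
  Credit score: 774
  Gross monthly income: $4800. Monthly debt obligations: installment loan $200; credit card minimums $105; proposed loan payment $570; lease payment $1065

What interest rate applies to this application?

Credit score 774 ≥ 646; Total monthly debts = (200 + 105 + 570 + 1,065) = 1,940. Debt-to-income = 1,940/4,800 = 40.4% — meets 43% limit
Loan-to-value = 24,500/24,500 = 100% — pass (110% max)
Score 774 is in the 720+ band; LTV 100% is in the 95.01–102% band → 7.4%.

7.4%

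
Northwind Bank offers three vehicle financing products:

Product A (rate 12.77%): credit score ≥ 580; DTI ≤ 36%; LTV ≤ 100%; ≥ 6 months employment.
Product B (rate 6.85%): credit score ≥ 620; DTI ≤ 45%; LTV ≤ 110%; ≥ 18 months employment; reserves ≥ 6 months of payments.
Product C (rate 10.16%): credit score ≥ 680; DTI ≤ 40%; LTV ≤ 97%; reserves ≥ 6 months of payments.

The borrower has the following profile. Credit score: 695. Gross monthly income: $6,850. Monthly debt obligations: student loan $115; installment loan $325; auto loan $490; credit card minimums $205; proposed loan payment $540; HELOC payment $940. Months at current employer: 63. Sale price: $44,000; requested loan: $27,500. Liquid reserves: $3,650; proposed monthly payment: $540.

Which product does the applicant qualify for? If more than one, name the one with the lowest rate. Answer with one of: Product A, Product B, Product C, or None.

Product B

Total debts = (115 + 325 + 490 + 205 + 540 + 940) = 2,615; DTI = 2,615/6,850 = 38.2%.
LTV = 27,500/44,000 = 62.5%.
Reserves = 3,650/540 = 6.8 months.
Product A: score 695 ≥ 580; DTI 38.2% > 36%; LTV 62.5% ≤ 100%; employment 63 ≥ 6 mo → does not qualify.
Product B: score 695 ≥ 620; DTI 38.2% ≤ 45%; LTV 62.5% ≤ 110%; employment 63 ≥ 18 mo; reserves 6.8 ≥ 6 mo → qualifies.
Product C: score 695 ≥ 680; DTI 38.2% ≤ 40%; LTV 62.5% ≤ 97%; reserves 6.8 ≥ 6 mo → qualifies.
Qualifying: Product B, Product C. Lowest rate is 6.85% → Product B.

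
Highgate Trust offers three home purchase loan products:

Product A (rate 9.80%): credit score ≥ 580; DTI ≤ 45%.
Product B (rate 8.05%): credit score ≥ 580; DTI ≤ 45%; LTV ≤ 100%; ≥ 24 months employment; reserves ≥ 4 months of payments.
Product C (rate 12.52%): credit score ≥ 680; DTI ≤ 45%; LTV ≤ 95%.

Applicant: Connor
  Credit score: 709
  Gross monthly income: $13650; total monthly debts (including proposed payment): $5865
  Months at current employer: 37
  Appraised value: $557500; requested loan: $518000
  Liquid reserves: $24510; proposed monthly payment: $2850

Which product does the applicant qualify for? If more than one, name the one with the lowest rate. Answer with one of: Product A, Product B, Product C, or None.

DTI = 5,865/13,650 = 43%.
LTV = 518,000/557,500 = 92.9%.
Reserves = 24,510/2,850 = 8.6 months.
Product A: score 709 ≥ 580; DTI 43% ≤ 45% → qualifies.
Product B: score 709 ≥ 580; DTI 43% ≤ 45%; LTV 92.9% ≤ 100%; employment 37 ≥ 24 mo; reserves 8.6 ≥ 4 mo → qualifies.
Product C: score 709 ≥ 680; DTI 43% ≤ 45%; LTV 92.9% ≤ 95% → qualifies.
Qualifying: Product A, Product B, Product C. Lowest rate is 8.05% → Product B.

Product B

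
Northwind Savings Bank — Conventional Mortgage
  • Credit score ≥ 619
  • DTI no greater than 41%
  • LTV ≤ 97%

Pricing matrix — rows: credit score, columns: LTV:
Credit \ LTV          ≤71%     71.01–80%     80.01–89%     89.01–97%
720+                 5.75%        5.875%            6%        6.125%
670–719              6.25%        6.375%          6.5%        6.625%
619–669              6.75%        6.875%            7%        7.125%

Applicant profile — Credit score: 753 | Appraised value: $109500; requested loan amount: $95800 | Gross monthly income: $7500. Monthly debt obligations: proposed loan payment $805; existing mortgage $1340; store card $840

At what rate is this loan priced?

6%

Credit score 753 ≥ 619; Total monthly debts = (805 + 1,340 + 840) = 2,985. DTI = 2,985/7,500 = 39.8% ≤ 41%
Loan-to-value = 95,800/109,500 = 87.5% — pass (97% max)
Score 753 is in the 720+ band; LTV 87.5% is in the 80.01–89% band → 6%.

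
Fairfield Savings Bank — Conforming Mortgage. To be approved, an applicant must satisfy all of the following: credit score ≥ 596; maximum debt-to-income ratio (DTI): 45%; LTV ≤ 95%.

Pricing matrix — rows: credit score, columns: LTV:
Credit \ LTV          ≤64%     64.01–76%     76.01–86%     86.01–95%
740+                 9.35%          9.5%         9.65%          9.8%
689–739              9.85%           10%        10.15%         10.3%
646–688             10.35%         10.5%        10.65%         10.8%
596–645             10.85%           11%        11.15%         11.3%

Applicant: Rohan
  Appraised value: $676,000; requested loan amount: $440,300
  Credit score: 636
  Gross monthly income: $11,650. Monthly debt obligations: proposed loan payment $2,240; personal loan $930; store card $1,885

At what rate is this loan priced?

11%

Credit score 636 ≥ 596; Total monthly debts = (2,240 + 930 + 1,885) = 5,055. Debt-to-income = 5,055/11,650 = 43.4% — meets 45% limit
LTV: 440,300 ÷ 676,000 = 65.1%, within 95% cap
Row: 636 falls in 596–645. Column: 65.1% falls in 64.01–76%. Rate = 11%.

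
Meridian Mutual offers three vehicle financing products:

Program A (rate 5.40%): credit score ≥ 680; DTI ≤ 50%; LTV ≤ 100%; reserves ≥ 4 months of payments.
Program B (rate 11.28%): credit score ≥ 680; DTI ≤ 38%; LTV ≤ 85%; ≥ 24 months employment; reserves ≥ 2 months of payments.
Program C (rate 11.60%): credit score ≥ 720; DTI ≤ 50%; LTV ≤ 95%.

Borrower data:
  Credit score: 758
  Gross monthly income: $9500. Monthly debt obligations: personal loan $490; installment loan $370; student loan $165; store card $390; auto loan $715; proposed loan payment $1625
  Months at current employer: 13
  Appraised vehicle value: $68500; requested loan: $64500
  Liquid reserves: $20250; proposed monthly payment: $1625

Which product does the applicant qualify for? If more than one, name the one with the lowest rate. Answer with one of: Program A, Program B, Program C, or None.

Program A

Total debts = (490 + 370 + 165 + 390 + 715 + 1,625) = 3,755; DTI = 3,755/9,500 = 39.5%.
LTV = 64,500/68,500 = 94.2%.
Reserves = 20,250/1,625 = 12.5 months.
Program A: score 758 ≥ 680; DTI 39.5% ≤ 50%; LTV 94.2% ≤ 100%; reserves 12.5 ≥ 4 mo → qualifies.
Program B: score 758 ≥ 680; DTI 39.5% > 38%; LTV 94.2% > 85%; employment 13 < 24 mo; reserves 12.5 ≥ 2 mo → does not qualify.
Program C: score 758 ≥ 720; DTI 39.5% ≤ 50%; LTV 94.2% ≤ 95% → qualifies.
Qualifying: Program A, Program C. Lowest rate is 5.40% → Program A.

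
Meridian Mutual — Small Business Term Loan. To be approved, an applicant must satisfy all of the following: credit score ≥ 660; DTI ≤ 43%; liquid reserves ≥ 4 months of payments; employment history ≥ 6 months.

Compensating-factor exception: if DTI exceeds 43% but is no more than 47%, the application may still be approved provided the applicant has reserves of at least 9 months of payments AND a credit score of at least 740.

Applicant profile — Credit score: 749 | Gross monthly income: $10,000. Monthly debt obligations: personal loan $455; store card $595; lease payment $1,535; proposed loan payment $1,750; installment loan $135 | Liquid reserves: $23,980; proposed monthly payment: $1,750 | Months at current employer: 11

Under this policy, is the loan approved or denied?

Credit score 749 ≥ 660 (meets base)
Total debts = (455 + 595 + 1,535 + 1,750 + 135) = 4,470. DTI = 4,470/10,000 = 44.7% > 43% — standard DTI limit exceeded.
Reserves: 23,980 ÷ 1,750 = 13.7 months (meets 4-month minimum)
Employment 11 ≥ 6 months
44.7% falls in the override range (43%–47%), so the compensating-factor test applies.
Reserves 13.7 ≥ 9 months; credit score 749 ≥ 740.
Both compensating conditions met → exception applies.

Approved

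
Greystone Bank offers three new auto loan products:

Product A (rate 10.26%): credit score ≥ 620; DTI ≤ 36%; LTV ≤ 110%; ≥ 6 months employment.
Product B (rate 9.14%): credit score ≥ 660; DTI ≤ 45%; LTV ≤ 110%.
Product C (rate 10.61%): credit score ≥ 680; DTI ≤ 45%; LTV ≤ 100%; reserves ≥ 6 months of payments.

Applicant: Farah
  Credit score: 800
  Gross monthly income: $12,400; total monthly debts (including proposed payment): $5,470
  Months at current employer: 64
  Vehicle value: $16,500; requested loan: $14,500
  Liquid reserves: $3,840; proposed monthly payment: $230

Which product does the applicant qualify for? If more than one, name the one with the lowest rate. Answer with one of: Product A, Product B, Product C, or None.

Product B

DTI = 5,470/12,400 = 44.1%.
LTV = 14,500/16,500 = 87.9%.
Reserves = 3,840/230 = 16.7 months.
Product A: score 800 ≥ 620; DTI 44.1% > 36%; LTV 87.9% ≤ 110%; employment 64 ≥ 6 mo → does not qualify.
Product B: score 800 ≥ 660; DTI 44.1% ≤ 45%; LTV 87.9% ≤ 110% → qualifies.
Product C: score 800 ≥ 680; DTI 44.1% ≤ 45%; LTV 87.9% ≤ 100%; reserves 16.7 ≥ 6 mo → qualifies.
Qualifying: Product B, Product C. Lowest rate is 9.14% → Product B.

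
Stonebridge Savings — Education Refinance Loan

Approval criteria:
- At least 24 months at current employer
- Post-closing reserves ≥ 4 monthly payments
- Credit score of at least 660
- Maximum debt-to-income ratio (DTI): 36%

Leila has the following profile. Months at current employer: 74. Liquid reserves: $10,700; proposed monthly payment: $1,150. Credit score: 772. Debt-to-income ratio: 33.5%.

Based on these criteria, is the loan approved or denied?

Approved

Employment 74 ≥ 24 months
Reserves = 10,700/1,150 = 9.3 months ≥ 4
Credit score 772 ≥ 660 (meets)
Debt-to-income 33.5% vs 36% cap — pass
All criteria satisfied.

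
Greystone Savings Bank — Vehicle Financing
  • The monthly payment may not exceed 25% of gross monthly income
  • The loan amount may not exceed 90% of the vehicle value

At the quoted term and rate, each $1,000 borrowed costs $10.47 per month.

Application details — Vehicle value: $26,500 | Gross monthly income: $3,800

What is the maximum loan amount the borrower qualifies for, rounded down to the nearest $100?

$23,800

Payment cap: 25% × $3,800 = $950/month.
At $10.47 per $1,000, that supports 950/10.47 × 1,000 ≈ $90,735 → $90,700.
LTV cap: 90% × $26,500 = $23,850 → $23,800.
Binding constraint: loan-to-value.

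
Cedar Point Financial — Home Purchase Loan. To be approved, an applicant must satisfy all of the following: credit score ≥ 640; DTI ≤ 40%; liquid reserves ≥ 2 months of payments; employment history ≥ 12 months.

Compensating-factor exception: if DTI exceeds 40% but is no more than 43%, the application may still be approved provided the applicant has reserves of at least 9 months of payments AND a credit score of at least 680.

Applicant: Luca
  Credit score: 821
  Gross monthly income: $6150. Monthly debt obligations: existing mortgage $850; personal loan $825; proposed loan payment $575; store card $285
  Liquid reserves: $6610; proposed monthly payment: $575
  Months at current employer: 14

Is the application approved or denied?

Approved

Credit score 821 ≥ 640 (meets base)
Total debts = (850 + 825 + 575 + 285) = 2,535. DTI: 2,535 ÷ 6,150 = 41.2%, over the 40% base limit.
Reserves: 6,610 ÷ 575 = 11.5 months (meets 2-month minimum)
Employment 14 ≥ 12 months
DTI 41.2% is within the 40%–43% exception band; checking compensating factors.
Reserves 11.5 ≥ 9 months; credit score 821 ≥ 680.
Both override conditions satisfied; DTI exception granted.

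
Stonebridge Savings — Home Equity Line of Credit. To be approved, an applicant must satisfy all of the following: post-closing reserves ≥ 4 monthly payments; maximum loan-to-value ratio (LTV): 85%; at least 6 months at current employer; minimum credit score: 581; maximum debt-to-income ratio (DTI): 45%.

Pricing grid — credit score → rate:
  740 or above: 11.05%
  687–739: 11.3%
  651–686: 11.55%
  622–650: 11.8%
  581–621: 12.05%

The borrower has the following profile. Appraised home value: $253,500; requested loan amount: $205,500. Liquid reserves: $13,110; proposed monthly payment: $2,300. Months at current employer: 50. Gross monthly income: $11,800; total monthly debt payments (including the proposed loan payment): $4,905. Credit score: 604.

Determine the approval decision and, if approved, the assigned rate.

Approved at 12.05%

Credit score 604 ≥ 581 (meets minimum)
Reserves: 13,110 ÷ 2,300 = 5.7 months (meets 4-month minimum)
DTI: 4,905 ÷ 11,800 = 41.6%, within the 45% cap
Loan-to-value = 205,500/253,500 = 81.1% — pass (85% max)
Employment 50 ≥ 6 months
All requirements met. Score 604 falls in the 581–621 tier → 12.05%.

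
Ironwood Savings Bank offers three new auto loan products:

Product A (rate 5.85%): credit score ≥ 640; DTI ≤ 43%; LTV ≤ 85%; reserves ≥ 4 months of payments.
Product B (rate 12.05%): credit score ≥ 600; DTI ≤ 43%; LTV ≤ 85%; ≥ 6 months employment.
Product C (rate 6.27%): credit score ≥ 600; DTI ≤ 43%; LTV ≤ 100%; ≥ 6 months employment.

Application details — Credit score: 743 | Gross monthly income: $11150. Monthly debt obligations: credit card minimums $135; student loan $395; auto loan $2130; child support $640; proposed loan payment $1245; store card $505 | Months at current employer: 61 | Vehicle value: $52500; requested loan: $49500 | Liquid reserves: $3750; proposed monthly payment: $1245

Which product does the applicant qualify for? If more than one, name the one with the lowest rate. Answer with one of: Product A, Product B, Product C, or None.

Total debts = (135 + 395 + 2,130 + 640 + 1,245 + 505) = 5,050; DTI = 5,050/11,150 = 45.3%.
LTV = 49,500/52,500 = 94.3%.
Reserves = 3,750/1,245 = 3.0 months.
Product A: score 743 ≥ 640; DTI 45.3% > 43%; LTV 94.3% > 85%; reserves 3.0 < 4 mo → does not qualify.
Product B: score 743 ≥ 600; DTI 45.3% > 43%; LTV 94.3% > 85%; employment 61 ≥ 6 mo → does not qualify.
Product C: score 743 ≥ 600; DTI 45.3% > 43%; LTV 94.3% ≤ 100%; employment 61 ≥ 6 mo → does not qualify.

None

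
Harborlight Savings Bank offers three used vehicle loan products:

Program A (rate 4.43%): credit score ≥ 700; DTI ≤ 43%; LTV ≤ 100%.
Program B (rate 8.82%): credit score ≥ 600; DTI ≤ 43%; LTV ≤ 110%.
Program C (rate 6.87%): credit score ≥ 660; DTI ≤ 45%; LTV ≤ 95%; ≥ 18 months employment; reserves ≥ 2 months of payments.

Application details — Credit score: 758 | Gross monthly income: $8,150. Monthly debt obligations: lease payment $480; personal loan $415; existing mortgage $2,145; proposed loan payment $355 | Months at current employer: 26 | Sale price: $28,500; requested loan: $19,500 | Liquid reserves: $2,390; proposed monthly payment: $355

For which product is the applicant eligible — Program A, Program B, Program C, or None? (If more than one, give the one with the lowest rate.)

Total debts = (480 + 415 + 2,145 + 355) = 3,395; DTI = 3,395/8,150 = 41.7%.
LTV = 19,500/28,500 = 68.4%.
Reserves = 2,390/355 = 6.7 months.
Program A: score 758 ≥ 700; DTI 41.7% ≤ 43%; LTV 68.4% ≤ 100% → qualifies.
Program B: score 758 ≥ 600; DTI 41.7% ≤ 43%; LTV 68.4% ≤ 110% → qualifies.
Program C: score 758 ≥ 660; DTI 41.7% ≤ 45%; LTV 68.4% ≤ 95%; employment 26 ≥ 18 mo; reserves 6.7 ≥ 2 mo → qualifies.
Qualifying: Program A, Program B, Program C. Lowest rate is 4.43% → Program A.

Program A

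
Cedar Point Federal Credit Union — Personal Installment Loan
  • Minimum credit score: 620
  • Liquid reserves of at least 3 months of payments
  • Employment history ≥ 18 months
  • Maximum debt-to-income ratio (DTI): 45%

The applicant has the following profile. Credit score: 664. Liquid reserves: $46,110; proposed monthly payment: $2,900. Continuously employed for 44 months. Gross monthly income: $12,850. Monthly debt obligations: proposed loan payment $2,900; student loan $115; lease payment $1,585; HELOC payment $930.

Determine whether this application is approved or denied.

Approved

Credit score 664 ≥ 620 (meets)
Reserves: 46,110 ÷ 2,900 = 15.9 months (meets 3-month minimum)
Employment 44 ≥ 18 months
Total monthly debts = (2,900 + 115 + 1,585 + 930) = 5,530. DTI: 5,530 ÷ 12,850 = 43%, within the 45% cap
All criteria satisfied.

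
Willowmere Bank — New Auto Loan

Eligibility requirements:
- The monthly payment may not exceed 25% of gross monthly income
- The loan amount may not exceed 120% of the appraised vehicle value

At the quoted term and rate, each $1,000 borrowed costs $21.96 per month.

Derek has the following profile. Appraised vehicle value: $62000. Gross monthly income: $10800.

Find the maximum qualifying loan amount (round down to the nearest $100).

$74,400

Payment cap: 25% × $10,800 = $2,700/month.
At $21.96 per $1,000, that supports 2,700/21.96 × 1,000 ≈ $122,950 → $122,900.
LTV cap: 120% × $62,000 = $74,400 → $74,400.
Binding constraint: loan-to-value.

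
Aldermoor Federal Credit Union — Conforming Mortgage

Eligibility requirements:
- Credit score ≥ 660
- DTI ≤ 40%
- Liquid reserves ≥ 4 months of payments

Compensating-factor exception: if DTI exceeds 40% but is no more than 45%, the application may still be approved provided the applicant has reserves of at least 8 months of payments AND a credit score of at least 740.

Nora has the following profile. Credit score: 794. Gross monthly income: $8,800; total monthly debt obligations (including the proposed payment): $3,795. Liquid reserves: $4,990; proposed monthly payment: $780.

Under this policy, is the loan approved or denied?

Credit score 794 ≥ 660 (meets base)
DTI = 3,795/8,800 = 43.1% > 40% — standard DTI limit exceeded.
Liquid reserves cover 4,990/780 = 6.4 months — ≥ 4 required
43.1% falls in the override range (40%–45%), so the compensating-factor test applies.
Override check — reserves: 6.4 mo (short of 8); score: 794 (ok).
Compensating-factor requirement not fully met.

Denied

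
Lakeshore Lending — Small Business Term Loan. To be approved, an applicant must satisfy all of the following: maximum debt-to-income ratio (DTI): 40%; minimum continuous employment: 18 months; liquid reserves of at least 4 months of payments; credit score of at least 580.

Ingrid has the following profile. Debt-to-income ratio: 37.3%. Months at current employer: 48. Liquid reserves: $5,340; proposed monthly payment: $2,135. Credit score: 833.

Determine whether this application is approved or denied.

Denied

DTI 37.3% ≤ 40%
Employment 48 ≥ 18 months
Reserves: 5,340 ÷ 2,135 = 2.5 months (below 4-month minimum)
Credit score 833 ≥ 580 (meets)
Fails on reserves.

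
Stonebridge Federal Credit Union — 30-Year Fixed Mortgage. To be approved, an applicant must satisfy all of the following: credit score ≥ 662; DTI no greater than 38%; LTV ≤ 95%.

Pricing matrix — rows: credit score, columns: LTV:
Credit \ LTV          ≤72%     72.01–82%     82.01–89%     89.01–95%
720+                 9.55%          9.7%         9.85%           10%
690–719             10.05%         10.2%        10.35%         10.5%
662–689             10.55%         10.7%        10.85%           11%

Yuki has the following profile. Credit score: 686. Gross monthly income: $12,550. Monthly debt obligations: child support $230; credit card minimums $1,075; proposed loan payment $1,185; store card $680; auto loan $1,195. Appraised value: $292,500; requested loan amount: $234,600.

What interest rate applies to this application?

10.7%

Credit score 686 ≥ 662; Total monthly debts = (230 + 1,075 + 1,185 + 680 + 1,195) = 4,365. DTI: 4,365 ÷ 12,550 = 34.8%, within the 38% cap
Loan-to-value = 234,600/292,500 = 80.2% — pass (95% max)
Score 686 is in the 662–689 band; LTV 80.2% is in the 72.01–82% band → 10.7%.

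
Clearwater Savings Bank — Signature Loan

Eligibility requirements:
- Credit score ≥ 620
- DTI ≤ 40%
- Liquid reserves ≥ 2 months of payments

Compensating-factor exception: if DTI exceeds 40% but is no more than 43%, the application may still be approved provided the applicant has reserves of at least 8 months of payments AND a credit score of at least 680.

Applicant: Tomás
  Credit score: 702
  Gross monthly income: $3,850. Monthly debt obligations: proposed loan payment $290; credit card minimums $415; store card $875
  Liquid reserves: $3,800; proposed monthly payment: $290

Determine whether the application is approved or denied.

Credit score 702 ≥ 620 (meets base)
Total debts = (290 + 415 + 875) = 1,580. DTI: 1,580 ÷ 3,850 = 41%, over the 40% base limit.
Reserves: 3,800 ÷ 290 = 13.1 months (meets 2-month minimum)
41% falls in the override range (40%–43%), so the compensating-factor test applies.
Override check — reserves: 13.1 mo (ok); score: 702 (ok).
Both override conditions satisfied; DTI exception granted.

Approved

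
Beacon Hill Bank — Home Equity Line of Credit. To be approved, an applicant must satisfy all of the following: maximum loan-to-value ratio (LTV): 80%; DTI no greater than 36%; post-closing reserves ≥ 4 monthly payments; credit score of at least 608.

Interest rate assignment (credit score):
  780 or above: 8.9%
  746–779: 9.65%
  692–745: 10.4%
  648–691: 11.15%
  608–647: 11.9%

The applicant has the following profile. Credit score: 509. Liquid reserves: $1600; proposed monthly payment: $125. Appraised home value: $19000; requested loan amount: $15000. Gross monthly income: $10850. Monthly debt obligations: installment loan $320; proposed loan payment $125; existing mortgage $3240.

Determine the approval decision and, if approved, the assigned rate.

Credit score 509 < 608 (below minimum)
LTV: 15,000 ÷ 19,000 = 78.9%, within 80% cap
Reserves: 1,600 ÷ 125 = 12.8 months (meets 4-month minimum)
Total monthly debts = (320 + 125 + 3,240) = 3,685. DTI = 3,685/10,850 = 34% ≤ 36%
Not all requirements met → denied.

Denied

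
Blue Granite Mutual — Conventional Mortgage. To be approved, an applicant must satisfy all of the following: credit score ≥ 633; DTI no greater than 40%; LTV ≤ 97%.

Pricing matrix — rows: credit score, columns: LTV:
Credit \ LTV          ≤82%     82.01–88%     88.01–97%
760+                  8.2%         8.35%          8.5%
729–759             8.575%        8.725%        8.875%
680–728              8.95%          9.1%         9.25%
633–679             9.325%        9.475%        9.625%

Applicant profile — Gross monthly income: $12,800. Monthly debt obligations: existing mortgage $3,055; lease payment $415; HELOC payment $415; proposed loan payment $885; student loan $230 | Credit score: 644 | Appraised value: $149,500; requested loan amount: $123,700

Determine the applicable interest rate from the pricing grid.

9.475%

Credit score 644 ≥ 633; Total monthly debts = (3,055 + 415 + 415 + 885 + 230) = 5,000. DTI = 5,000/12,800 = 39.1% ≤ 40%
LTV: 123,700 ÷ 149,500 = 82.7%, within 97% cap
Row: 644 falls in 633–679. Column: 82.7% falls in 82.01–88%. Rate = 9.475%.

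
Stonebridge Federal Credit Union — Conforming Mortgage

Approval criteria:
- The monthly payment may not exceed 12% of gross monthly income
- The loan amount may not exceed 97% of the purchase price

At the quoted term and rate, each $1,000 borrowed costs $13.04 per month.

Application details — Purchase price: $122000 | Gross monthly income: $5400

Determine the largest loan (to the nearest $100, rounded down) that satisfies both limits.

$49,600

Payment cap: 12% × $5,400 = $648/month.
At $13.04 per $1,000, that supports 648/13.04 × 1,000 ≈ $49,693 → $49,600.
LTV cap: 97% × $122,000 = $118,340 → $118,300.
Binding constraint: payment-to-income.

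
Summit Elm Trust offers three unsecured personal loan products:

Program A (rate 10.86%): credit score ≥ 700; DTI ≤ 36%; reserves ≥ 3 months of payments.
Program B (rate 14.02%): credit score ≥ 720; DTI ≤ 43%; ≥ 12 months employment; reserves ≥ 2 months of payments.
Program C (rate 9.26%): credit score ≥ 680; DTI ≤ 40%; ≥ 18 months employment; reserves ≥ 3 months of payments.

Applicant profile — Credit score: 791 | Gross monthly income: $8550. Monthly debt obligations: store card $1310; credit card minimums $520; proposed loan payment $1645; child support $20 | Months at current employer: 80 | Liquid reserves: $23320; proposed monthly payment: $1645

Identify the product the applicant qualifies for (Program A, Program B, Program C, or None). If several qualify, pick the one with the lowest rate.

Total debts = (1,310 + 520 + 1,645 + 20) = 3,495; DTI = 3,495/8,550 = 40.9%.
Reserves = 23,320/1,645 = 14.2 months.
Program A: score 791 ≥ 700; DTI 40.9% > 36%; reserves 14.2 ≥ 3 mo → does not qualify.
Program B: score 791 ≥ 720; DTI 40.9% ≤ 43%; employment 80 ≥ 12 mo; reserves 14.2 ≥ 2 mo → qualifies.
Program C: score 791 ≥ 680; DTI 40.9% > 40%; employment 80 ≥ 18 mo; reserves 14.2 ≥ 3 mo → does not qualify.

Program B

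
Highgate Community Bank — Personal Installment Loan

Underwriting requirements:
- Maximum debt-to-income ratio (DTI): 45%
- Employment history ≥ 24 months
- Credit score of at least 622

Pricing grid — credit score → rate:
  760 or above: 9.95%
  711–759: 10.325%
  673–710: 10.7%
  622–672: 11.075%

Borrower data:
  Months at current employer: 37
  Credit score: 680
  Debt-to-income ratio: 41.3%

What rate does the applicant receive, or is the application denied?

Approved at 10.7%

Credit score 680 ≥ 622 (meets minimum)
Employment 37 ≥ 24 months
DTI 41.3% ≤ 45%
All requirements met. Score 680 falls in the 673–710 tier → 10.7%.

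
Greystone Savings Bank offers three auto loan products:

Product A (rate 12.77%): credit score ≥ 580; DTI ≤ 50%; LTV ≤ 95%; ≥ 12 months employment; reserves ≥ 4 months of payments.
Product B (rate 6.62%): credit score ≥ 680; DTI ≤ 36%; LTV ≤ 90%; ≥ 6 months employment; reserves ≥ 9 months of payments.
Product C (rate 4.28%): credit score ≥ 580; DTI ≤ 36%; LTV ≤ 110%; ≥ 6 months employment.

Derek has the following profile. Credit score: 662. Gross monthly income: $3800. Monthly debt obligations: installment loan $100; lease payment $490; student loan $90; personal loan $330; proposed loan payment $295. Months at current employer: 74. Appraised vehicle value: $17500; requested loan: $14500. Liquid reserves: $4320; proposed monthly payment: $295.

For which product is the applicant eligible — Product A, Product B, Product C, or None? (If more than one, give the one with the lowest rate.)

Total debts = (100 + 490 + 90 + 330 + 295) = 1,305; DTI = 1,305/3,800 = 34.3%.
LTV = 14,500/17,500 = 82.9%.
Reserves = 4,320/295 = 14.6 months.
Product A: score 662 ≥ 580; DTI 34.3% ≤ 50%; LTV 82.9% ≤ 95%; employment 74 ≥ 12 mo; reserves 14.6 ≥ 4 mo → qualifies.
Product B: score 662 < 680; DTI 34.3% ≤ 36%; LTV 82.9% ≤ 90%; employment 74 ≥ 6 mo; reserves 14.6 ≥ 9 mo → does not qualify.
Product C: score 662 ≥ 580; DTI 34.3% ≤ 36%; LTV 82.9% ≤ 110%; employment 74 ≥ 6 mo → qualifies.
Qualifying: Product A, Product C. Lowest rate is 4.28% → Product C.

Product C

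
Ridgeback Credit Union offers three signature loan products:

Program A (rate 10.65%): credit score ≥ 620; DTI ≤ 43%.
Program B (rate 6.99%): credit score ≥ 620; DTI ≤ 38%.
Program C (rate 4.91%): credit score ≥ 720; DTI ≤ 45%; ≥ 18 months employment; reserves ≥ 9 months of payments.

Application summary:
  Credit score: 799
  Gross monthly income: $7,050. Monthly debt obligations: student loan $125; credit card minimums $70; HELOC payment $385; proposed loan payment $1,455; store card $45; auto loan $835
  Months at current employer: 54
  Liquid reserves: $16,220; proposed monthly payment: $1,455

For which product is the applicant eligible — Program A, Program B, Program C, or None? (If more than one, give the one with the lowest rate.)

Program C

Total debts = (125 + 70 + 385 + 1,455 + 45 + 835) = 2,915; DTI = 2,915/7,050 = 41.3%.
Reserves = 16,220/1,455 = 11.1 months.
Program A: score 799 ≥ 620; DTI 41.3% ≤ 43% → qualifies.
Program B: score 799 ≥ 620; DTI 41.3% > 38% → does not qualify.
Program C: score 799 ≥ 720; DTI 41.3% ≤ 45%; employment 54 ≥ 18 mo; reserves 11.1 ≥ 9 mo → qualifies.
Qualifying: Program A, Program C. Lowest rate is 4.91% → Program C.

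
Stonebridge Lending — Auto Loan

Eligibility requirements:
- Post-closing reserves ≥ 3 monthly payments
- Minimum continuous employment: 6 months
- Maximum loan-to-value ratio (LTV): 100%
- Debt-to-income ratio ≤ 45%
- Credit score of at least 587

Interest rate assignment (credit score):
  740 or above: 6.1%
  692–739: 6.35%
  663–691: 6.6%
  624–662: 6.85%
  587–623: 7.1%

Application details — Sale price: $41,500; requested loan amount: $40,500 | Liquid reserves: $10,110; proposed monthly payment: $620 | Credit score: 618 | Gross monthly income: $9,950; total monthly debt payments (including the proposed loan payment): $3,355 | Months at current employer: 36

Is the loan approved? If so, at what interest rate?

Approved at 7.1%

Credit score 618 ≥ 587 (meets minimum)
Employment 36 ≥ 6 months
LTV = 40,500/41,500 = 97.6% ≤ 100%
Liquid reserves cover 10,110/620 = 16.3 months — ≥ 3 required
DTI = 3,355/9,950 = 33.7% ≤ 45%
All requirements met. Score 618 falls in the 587–623 tier → 7.1%.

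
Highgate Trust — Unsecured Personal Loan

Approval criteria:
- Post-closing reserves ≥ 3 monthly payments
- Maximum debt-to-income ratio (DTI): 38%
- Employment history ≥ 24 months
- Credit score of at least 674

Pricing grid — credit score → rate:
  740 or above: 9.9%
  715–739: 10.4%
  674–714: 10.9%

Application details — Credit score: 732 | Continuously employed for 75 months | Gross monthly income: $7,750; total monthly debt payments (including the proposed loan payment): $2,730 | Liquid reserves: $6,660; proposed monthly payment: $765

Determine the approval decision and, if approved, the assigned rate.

Credit score 732 ≥ 674 (meets minimum)
Liquid reserves cover 6,660/765 = 8.7 months — ≥ 3 required
Employment 75 ≥ 24 months
DTI = 2,730/7,750 = 35.2% ≤ 38%
All requirements met. Score 732 falls in the 715–739 tier → 10.4%.

Approved at 10.4%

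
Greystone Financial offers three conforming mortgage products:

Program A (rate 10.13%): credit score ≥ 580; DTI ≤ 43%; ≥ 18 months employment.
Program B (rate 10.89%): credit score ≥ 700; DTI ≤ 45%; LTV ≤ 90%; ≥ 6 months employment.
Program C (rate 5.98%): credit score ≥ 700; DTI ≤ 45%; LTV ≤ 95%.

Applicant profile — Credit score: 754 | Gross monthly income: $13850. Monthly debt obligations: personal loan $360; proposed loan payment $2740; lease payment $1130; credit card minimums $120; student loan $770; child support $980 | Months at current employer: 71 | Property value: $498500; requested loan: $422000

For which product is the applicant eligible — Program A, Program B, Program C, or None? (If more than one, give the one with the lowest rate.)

Total debts = (360 + 2,740 + 1,130 + 120 + 770 + 980) = 6,100; DTI = 6,100/13,850 = 44%.
LTV = 422,000/498,500 = 84.7%.
Program A: score 754 ≥ 580; DTI 44% > 43%; employment 71 ≥ 18 mo → does not qualify.
Program B: score 754 ≥ 700; DTI 44% ≤ 45%; LTV 84.7% ≤ 90%; employment 71 ≥ 6 mo → qualifies.
Program C: score 754 ≥ 700; DTI 44% ≤ 45%; LTV 84.7% ≤ 95% → qualifies.
Qualifying: Program B, Program C. Lowest rate is 5.98% → Program C.

Program C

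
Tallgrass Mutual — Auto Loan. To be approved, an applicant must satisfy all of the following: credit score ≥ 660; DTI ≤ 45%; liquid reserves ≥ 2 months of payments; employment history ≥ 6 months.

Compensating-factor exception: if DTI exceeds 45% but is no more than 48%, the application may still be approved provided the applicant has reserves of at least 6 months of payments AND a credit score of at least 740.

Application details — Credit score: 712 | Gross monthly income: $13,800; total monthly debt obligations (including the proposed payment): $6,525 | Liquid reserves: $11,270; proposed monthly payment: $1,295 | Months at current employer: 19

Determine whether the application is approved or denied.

Credit score 712 ≥ 660 (meets base)
DTI = 6,525/13,800 = 47.3% > 45% — standard DTI limit exceeded.
Liquid reserves cover 11,270/1,295 = 8.7 months — ≥ 2 required
Employment 19 ≥ 6 months
DTI 47.3% is within the 45%–48% exception band; checking compensating factors.
Reserves 8.7 ≥ 6 months; credit score 712 < 740.
Compensating-factor requirement not fully met.

Denied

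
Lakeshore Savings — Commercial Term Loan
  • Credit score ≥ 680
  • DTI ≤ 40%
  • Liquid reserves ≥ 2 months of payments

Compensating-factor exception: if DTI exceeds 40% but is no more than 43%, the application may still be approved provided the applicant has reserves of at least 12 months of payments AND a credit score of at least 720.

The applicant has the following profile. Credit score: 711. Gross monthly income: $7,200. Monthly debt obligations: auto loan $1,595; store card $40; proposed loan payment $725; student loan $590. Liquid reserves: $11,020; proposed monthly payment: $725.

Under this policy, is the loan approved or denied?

Credit score 711 ≥ 680 (meets base)
Total debts = (1,595 + 40 + 725 + 590) = 2,950. DTI = 2,950/7,200 = 41% > 40% — standard DTI limit exceeded.
Reserves = 11,020/725 = 15.2 months ≥ 2
DTI 41% is within the 40%–43% exception band; checking compensating factors.
Reserves 15.2 ≥ 12 months; credit score 711 < 720.
Compensating-factor requirement not fully met.

Denied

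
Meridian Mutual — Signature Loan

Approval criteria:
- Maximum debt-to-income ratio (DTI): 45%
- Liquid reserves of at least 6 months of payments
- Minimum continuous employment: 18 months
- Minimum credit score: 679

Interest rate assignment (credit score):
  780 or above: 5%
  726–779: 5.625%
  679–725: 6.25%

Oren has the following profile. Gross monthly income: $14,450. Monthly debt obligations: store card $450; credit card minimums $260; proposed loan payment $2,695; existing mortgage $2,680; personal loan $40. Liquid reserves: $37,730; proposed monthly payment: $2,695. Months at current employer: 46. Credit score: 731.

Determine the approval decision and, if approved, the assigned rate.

Credit score 731 ≥ 679 (meets minimum)
Employment 46 ≥ 18 months
Reserves = 37,730/2,695 = 14.0 months ≥ 6
Total monthly debts = (450 + 260 + 2,695 + 2,680 + 40) = 6,125. Debt-to-income = 6,125/14,450 = 42.4% — meets 45% limit
All requirements met. Score 731 falls in the 726–779 tier → 5.625%.

Approved at 5.625%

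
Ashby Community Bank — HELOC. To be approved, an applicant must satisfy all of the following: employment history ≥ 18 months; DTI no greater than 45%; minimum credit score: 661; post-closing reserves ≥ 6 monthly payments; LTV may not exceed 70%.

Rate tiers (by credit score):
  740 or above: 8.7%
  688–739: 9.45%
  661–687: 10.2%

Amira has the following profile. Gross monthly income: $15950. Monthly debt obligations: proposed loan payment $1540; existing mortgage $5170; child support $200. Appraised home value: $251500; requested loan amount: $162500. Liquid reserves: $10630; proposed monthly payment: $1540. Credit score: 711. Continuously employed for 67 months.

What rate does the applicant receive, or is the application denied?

Credit score 711 ≥ 661 (meets minimum)
Reserves: 10,630 ÷ 1,540 = 6.9 months (meets 6-month minimum)
Employment 67 ≥ 18 months
LTV: 162,500 ÷ 251,500 = 64.6%, within 70% cap
Total monthly debts = (1,540 + 5,170 + 200) = 6,910. DTI: 6,910 ÷ 15,950 = 43.3%, within the 45% cap
All requirements met. Score 711 falls in the 688–739 tier → 9.45%.

Approved at 9.45%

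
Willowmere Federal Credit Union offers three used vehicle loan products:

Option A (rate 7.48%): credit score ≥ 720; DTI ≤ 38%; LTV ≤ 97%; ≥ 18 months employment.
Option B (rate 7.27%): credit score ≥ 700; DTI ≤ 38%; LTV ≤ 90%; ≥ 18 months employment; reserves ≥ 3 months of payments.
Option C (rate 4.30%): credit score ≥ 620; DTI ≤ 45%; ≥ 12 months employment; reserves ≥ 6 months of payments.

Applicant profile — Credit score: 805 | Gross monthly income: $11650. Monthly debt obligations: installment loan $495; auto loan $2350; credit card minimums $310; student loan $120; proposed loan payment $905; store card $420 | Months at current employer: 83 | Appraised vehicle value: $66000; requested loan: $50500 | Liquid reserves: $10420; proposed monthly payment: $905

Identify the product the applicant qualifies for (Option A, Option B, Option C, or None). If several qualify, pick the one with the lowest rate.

Total debts = (495 + 2,350 + 310 + 120 + 905 + 420) = 4,600; DTI = 4,600/11,650 = 39.5%.
LTV = 50,500/66,000 = 76.5%.
Reserves = 10,420/905 = 11.5 months.
Option A: score 805 ≥ 720; DTI 39.5% > 38%; LTV 76.5% ≤ 97%; employment 83 ≥ 18 mo → does not qualify.
Option B: score 805 ≥ 700; DTI 39.5% > 38%; LTV 76.5% ≤ 90%; employment 83 ≥ 18 mo; reserves 11.5 ≥ 3 mo → does not qualify.
Option C: score 805 ≥ 620; DTI 39.5% ≤ 45%; employment 83 ≥ 12 mo; reserves 11.5 ≥ 6 mo → qualifies.

Option C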